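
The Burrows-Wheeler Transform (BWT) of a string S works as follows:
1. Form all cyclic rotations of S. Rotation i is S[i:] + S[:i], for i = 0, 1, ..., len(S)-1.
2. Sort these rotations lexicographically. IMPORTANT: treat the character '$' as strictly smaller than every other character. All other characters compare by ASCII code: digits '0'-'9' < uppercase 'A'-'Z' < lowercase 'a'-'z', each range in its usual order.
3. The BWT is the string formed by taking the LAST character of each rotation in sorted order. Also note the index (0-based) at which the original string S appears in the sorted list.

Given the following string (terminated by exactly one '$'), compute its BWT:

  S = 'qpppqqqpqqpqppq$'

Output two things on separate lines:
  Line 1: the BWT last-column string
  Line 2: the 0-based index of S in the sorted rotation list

Answer: qqqppqqpp$pqqpqp
9

Derivation:
All 16 rotations (rotation i = S[i:]+S[:i]):
  rot[0] = qpppqqqpqqpqppq$
  rot[1] = pppqqqpqqpqppq$q
  rot[2] = ppqqqpqqpqppq$qp
  rot[3] = pqqqpqqpqppq$qpp
  rot[4] = qqqpqqpqppq$qppp
  rot[5] = qqpqqpqppq$qpppq
  rot[6] = qpqqpqppq$qpppqq
  rot[7] = pqqpqppq$qpppqqq
  rot[8] = qqpqppq$qpppqqqp
  rot[9] = qpqppq$qpppqqqpq
  rot[10] = pqppq$qpppqqqpqq
  rot[11] = qppq$qpppqqqpqqp
  rot[12] = ppq$qpppqqqpqqpq
  rot[13] = pq$qpppqqqpqqpqp
  rot[14] = q$qpppqqqpqqpqpp
  rot[15] = $qpppqqqpqqpqppq
Sorted (with $ < everything):
  sorted[0] = $qpppqqqpqqpqppq  (last char: 'q')
  sorted[1] = pppqqqpqqpqppq$q  (last char: 'q')
  sorted[2] = ppq$qpppqqqpqqpq  (last char: 'q')
  sorted[3] = ppqqqpqqpqppq$qp  (last char: 'p')
  sorted[4] = pq$qpppqqqpqqpqp  (last char: 'p')
  sorted[5] = pqppq$qpppqqqpqq  (last char: 'q')
  sorted[6] = pqqpqppq$qpppqqq  (last char: 'q')
  sorted[7] = pqqqpqqpqppq$qpp  (last char: 'p')
  sorted[8] = q$qpppqqqpqqpqpp  (last char: 'p')
  sorted[9] = qpppqqqpqqpqppq$  (last char: '$')
  sorted[10] = qppq$qpppqqqpqqp  (last char: 'p')
  sorted[11] = qpqppq$qpppqqqpq  (last char: 'q')
  sorted[12] = qpqqpqppq$qpppqq  (last char: 'q')
  sorted[13] = qqpqppq$qpppqqqp  (last char: 'p')
  sorted[14] = qqpqqpqppq$qpppq  (last char: 'q')
  sorted[15] = qqqpqqpqppq$qppp  (last char: 'p')
Last column: qqqppqqpp$pqqpqp
Original string S is at sorted index 9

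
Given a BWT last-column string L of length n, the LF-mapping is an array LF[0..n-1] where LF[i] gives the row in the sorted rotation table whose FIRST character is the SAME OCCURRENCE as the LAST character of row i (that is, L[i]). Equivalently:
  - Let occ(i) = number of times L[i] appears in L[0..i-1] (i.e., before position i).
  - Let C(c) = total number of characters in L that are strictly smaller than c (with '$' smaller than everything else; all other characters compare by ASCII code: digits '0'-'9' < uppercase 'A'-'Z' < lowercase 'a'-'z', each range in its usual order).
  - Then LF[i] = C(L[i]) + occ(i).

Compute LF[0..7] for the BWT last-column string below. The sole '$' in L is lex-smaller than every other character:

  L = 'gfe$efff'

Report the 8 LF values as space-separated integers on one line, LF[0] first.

Answer: 7 3 1 0 2 4 5 6

Derivation:
Char counts: '$':1, 'e':2, 'f':4, 'g':1
C (first-col start): C('$')=0, C('e')=1, C('f')=3, C('g')=7
L[0]='g': occ=0, LF[0]=C('g')+0=7+0=7
L[1]='f': occ=0, LF[1]=C('f')+0=3+0=3
L[2]='e': occ=0, LF[2]=C('e')+0=1+0=1
L[3]='$': occ=0, LF[3]=C('$')+0=0+0=0
L[4]='e': occ=1, LF[4]=C('e')+1=1+1=2
L[5]='f': occ=1, LF[5]=C('f')+1=3+1=4
L[6]='f': occ=2, LF[6]=C('f')+2=3+2=5
L[7]='f': occ=3, LF[7]=C('f')+3=3+3=6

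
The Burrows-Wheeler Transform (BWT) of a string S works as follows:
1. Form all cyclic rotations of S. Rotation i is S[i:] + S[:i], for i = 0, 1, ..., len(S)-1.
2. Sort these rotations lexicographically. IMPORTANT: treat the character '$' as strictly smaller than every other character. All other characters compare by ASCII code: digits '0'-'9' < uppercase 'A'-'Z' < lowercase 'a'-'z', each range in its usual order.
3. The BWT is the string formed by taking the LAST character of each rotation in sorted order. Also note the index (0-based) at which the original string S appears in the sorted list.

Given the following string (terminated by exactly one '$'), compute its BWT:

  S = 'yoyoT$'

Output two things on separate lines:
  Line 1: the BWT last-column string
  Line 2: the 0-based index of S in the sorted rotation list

Answer: Toyyo$
5

Derivation:
All 6 rotations (rotation i = S[i:]+S[:i]):
  rot[0] = yoyoT$
  rot[1] = oyoT$y
  rot[2] = yoT$yo
  rot[3] = oT$yoy
  rot[4] = T$yoyo
  rot[5] = $yoyoT
Sorted (with $ < everything):
  sorted[0] = $yoyoT  (last char: 'T')
  sorted[1] = T$yoyo  (last char: 'o')
  sorted[2] = oT$yoy  (last char: 'y')
  sorted[3] = oyoT$y  (last char: 'y')
  sorted[4] = yoT$yo  (last char: 'o')
  sorted[5] = yoyoT$  (last char: '$')
Last column: Toyyo$
Original string S is at sorted index 5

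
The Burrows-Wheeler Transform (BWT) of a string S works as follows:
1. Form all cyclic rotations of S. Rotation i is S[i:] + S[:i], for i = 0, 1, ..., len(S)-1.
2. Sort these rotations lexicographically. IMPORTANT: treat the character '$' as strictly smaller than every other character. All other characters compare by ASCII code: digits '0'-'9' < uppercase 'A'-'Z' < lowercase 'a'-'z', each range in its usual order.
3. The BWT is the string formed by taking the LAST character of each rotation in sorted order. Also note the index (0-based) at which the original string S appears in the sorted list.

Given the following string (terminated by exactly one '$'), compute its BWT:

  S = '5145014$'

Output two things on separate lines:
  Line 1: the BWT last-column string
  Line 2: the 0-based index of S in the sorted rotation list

Answer: 4505114$
7

Derivation:
All 8 rotations (rotation i = S[i:]+S[:i]):
  rot[0] = 5145014$
  rot[1] = 145014$5
  rot[2] = 45014$51
  rot[3] = 5014$514
  rot[4] = 014$5145
  rot[5] = 14$51450
  rot[6] = 4$514501
  rot[7] = $5145014
Sorted (with $ < everything):
  sorted[0] = $5145014  (last char: '4')
  sorted[1] = 014$5145  (last char: '5')
  sorted[2] = 14$51450  (last char: '0')
  sorted[3] = 145014$5  (last char: '5')
  sorted[4] = 4$514501  (last char: '1')
  sorted[5] = 45014$51  (last char: '1')
  sorted[6] = 5014$514  (last char: '4')
  sorted[7] = 5145014$  (last char: '$')
Last column: 4505114$
Original string S is at sorted index 7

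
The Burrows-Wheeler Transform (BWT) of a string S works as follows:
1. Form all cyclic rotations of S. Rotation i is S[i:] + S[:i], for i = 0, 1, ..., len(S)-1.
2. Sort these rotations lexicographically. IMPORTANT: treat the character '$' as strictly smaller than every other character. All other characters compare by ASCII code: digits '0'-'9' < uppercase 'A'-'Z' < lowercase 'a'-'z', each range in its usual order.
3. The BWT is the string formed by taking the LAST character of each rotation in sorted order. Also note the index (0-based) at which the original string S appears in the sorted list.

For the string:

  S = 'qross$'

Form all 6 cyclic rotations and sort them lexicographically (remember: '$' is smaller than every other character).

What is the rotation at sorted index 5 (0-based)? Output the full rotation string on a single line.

Answer: ss$qro

Derivation:
All 6 rotations (rotation i = S[i:]+S[:i]):
  rot[0] = qross$
  rot[1] = ross$q
  rot[2] = oss$qr
  rot[3] = ss$qro
  rot[4] = s$qros
  rot[5] = $qross
Sorted (with $ < everything):
  sorted[0] = $qross
  sorted[1] = oss$qr
  sorted[2] = qross$
  sorted[3] = ross$q
  sorted[4] = s$qros
  sorted[5] = ss$qro
sorted[5] = ss$qro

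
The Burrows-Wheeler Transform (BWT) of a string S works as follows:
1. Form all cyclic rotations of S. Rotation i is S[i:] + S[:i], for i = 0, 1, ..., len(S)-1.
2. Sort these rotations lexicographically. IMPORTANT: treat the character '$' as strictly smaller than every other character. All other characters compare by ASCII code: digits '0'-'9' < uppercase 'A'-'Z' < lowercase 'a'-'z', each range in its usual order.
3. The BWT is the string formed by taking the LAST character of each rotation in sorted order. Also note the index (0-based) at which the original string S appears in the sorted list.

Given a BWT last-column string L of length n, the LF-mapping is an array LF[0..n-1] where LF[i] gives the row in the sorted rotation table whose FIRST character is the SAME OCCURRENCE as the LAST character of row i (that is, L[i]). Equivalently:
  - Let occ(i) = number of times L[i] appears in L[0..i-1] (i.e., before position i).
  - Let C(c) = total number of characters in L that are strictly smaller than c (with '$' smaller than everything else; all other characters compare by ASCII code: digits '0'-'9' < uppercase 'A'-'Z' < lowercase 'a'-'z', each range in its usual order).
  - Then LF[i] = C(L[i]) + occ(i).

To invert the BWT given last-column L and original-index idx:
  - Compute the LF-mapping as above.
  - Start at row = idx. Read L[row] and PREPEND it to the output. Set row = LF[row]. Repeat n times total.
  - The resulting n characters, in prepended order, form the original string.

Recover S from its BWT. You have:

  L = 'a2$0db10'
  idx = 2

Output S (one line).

Answer: 0d201ba$

Derivation:
LF mapping: 5 4 0 1 7 6 3 2
Walk LF starting at row 2, prepending L[row]:
  step 1: row=2, L[2]='$', prepend. Next row=LF[2]=0
  step 2: row=0, L[0]='a', prepend. Next row=LF[0]=5
  step 3: row=5, L[5]='b', prepend. Next row=LF[5]=6
  step 4: row=6, L[6]='1', prepend. Next row=LF[6]=3
  step 5: row=3, L[3]='0', prepend. Next row=LF[3]=1
  step 6: row=1, L[1]='2', prepend. Next row=LF[1]=4
  step 7: row=4, L[4]='d', prepend. Next row=LF[4]=7
  step 8: row=7, L[7]='0', prepend. Next row=LF[7]=2
Reversed output: 0d201ba$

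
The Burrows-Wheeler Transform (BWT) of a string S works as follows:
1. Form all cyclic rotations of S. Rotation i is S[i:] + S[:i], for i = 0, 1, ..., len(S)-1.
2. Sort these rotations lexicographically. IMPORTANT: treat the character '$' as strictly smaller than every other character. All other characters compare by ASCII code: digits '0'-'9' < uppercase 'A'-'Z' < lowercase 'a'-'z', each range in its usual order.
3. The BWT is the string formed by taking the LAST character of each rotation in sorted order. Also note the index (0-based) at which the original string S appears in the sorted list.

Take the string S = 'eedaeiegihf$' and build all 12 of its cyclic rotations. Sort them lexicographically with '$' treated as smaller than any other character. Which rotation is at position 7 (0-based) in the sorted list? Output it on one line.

All 12 rotations (rotation i = S[i:]+S[:i]):
  rot[0] = eedaeiegihf$
  rot[1] = edaeiegihf$e
  rot[2] = daeiegihf$ee
  rot[3] = aeiegihf$eed
  rot[4] = eiegihf$eeda
  rot[5] = iegihf$eedae
  rot[6] = egihf$eedaei
  rot[7] = gihf$eedaeie
  rot[8] = ihf$eedaeieg
  rot[9] = hf$eedaeiegi
  rot[10] = f$eedaeiegih
  rot[11] = $eedaeiegihf
Sorted (with $ < everything):
  sorted[0] = $eedaeiegihf
  sorted[1] = aeiegihf$eed
  sorted[2] = daeiegihf$ee
  sorted[3] = edaeiegihf$e
  sorted[4] = eedaeiegihf$
  sorted[5] = egihf$eedaei
  sorted[6] = eiegihf$eeda
  sorted[7] = f$eedaeiegih
  sorted[8] = gihf$eedaeie
  sorted[9] = hf$eedaeiegi
  sorted[10] = iegihf$eedae
  sorted[11] = ihf$eedaeieg
sorted[7] = f$eedaeiegih

Answer: f$eedaeiegih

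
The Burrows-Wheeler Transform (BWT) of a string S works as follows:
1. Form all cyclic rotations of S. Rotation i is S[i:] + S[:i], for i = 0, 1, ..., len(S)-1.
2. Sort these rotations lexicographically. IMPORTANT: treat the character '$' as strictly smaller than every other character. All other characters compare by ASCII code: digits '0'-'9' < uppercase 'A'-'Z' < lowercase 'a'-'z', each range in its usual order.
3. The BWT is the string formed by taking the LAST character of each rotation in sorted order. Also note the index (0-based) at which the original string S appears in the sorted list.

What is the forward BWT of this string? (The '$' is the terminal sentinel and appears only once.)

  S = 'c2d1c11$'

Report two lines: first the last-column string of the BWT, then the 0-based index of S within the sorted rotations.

All 8 rotations (rotation i = S[i:]+S[:i]):
  rot[0] = c2d1c11$
  rot[1] = 2d1c11$c
  rot[2] = d1c11$c2
  rot[3] = 1c11$c2d
  rot[4] = c11$c2d1
  rot[5] = 11$c2d1c
  rot[6] = 1$c2d1c1
  rot[7] = $c2d1c11
Sorted (with $ < everything):
  sorted[0] = $c2d1c11  (last char: '1')
  sorted[1] = 1$c2d1c1  (last char: '1')
  sorted[2] = 11$c2d1c  (last char: 'c')
  sorted[3] = 1c11$c2d  (last char: 'd')
  sorted[4] = 2d1c11$c  (last char: 'c')
  sorted[5] = c11$c2d1  (last char: '1')
  sorted[6] = c2d1c11$  (last char: '$')
  sorted[7] = d1c11$c2  (last char: '2')
Last column: 11cdc1$2
Original string S is at sorted index 6

Answer: 11cdc1$2
6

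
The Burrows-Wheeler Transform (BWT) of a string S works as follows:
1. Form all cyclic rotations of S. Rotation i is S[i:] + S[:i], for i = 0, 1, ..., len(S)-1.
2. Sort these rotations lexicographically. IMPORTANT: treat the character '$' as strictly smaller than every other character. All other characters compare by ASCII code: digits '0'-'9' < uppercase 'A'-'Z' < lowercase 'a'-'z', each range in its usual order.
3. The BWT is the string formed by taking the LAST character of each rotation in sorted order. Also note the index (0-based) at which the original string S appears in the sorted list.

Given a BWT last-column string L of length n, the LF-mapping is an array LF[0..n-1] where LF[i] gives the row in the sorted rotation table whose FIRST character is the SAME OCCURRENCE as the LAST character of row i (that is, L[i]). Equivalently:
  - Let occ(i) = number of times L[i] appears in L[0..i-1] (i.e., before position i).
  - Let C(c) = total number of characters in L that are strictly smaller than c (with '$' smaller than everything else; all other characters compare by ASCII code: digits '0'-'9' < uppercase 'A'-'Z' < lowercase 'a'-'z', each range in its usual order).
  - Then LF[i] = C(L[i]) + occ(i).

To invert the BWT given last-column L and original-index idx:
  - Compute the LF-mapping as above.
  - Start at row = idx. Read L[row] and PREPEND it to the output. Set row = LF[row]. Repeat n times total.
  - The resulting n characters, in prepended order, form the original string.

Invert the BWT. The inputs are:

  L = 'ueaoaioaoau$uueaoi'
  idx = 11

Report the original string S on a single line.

LF mapping: 14 6 1 10 2 8 11 3 12 4 15 0 16 17 7 5 13 9
Walk LF starting at row 11, prepending L[row]:
  step 1: row=11, L[11]='$', prepend. Next row=LF[11]=0
  step 2: row=0, L[0]='u', prepend. Next row=LF[0]=14
  step 3: row=14, L[14]='e', prepend. Next row=LF[14]=7
  step 4: row=7, L[7]='a', prepend. Next row=LF[7]=3
  step 5: row=3, L[3]='o', prepend. Next row=LF[3]=10
  step 6: row=10, L[10]='u', prepend. Next row=LF[10]=15
  step 7: row=15, L[15]='a', prepend. Next row=LF[15]=5
  step 8: row=5, L[5]='i', prepend. Next row=LF[5]=8
  step 9: row=8, L[8]='o', prepend. Next row=LF[8]=12
  step 10: row=12, L[12]='u', prepend. Next row=LF[12]=16
  step 11: row=16, L[16]='o', prepend. Next row=LF[16]=13
  step 12: row=13, L[13]='u', prepend. Next row=LF[13]=17
  step 13: row=17, L[17]='i', prepend. Next row=LF[17]=9
  step 14: row=9, L[9]='a', prepend. Next row=LF[9]=4
  step 15: row=4, L[4]='a', prepend. Next row=LF[4]=2
  step 16: row=2, L[2]='a', prepend. Next row=LF[2]=1
  step 17: row=1, L[1]='e', prepend. Next row=LF[1]=6
  step 18: row=6, L[6]='o', prepend. Next row=LF[6]=11
Reversed output: oeaaaiuouoiauoaeu$

Answer: oeaaaiuouoiauoaeu$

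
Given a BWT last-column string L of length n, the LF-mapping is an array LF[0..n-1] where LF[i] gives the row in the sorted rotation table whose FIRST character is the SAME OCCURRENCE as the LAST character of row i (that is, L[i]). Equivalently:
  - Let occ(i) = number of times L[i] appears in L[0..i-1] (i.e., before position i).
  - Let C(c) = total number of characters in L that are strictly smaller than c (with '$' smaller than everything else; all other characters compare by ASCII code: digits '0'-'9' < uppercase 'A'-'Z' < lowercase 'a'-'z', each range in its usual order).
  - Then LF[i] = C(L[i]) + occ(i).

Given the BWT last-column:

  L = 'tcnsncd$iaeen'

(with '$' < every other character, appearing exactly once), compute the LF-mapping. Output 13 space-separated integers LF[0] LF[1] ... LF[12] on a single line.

Char counts: '$':1, 'a':1, 'c':2, 'd':1, 'e':2, 'i':1, 'n':3, 's':1, 't':1
C (first-col start): C('$')=0, C('a')=1, C('c')=2, C('d')=4, C('e')=5, C('i')=7, C('n')=8, C('s')=11, C('t')=12
L[0]='t': occ=0, LF[0]=C('t')+0=12+0=12
L[1]='c': occ=0, LF[1]=C('c')+0=2+0=2
L[2]='n': occ=0, LF[2]=C('n')+0=8+0=8
L[3]='s': occ=0, LF[3]=C('s')+0=11+0=11
L[4]='n': occ=1, LF[4]=C('n')+1=8+1=9
L[5]='c': occ=1, LF[5]=C('c')+1=2+1=3
L[6]='d': occ=0, LF[6]=C('d')+0=4+0=4
L[7]='$': occ=0, LF[7]=C('$')+0=0+0=0
L[8]='i': occ=0, LF[8]=C('i')+0=7+0=7
L[9]='a': occ=0, LF[9]=C('a')+0=1+0=1
L[10]='e': occ=0, LF[10]=C('e')+0=5+0=5
L[11]='e': occ=1, LF[11]=C('e')+1=5+1=6
L[12]='n': occ=2, LF[12]=C('n')+2=8+2=10

Answer: 12 2 8 11 9 3 4 0 7 1 5 6 10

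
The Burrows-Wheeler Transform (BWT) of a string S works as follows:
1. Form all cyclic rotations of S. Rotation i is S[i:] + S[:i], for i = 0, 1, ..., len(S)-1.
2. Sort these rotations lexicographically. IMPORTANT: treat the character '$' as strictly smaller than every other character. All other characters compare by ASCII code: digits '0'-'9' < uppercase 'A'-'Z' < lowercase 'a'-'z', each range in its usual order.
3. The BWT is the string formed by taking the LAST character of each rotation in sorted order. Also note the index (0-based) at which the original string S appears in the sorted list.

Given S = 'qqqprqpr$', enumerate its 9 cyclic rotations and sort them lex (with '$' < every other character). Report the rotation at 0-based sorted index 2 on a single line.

All 9 rotations (rotation i = S[i:]+S[:i]):
  rot[0] = qqqprqpr$
  rot[1] = qqprqpr$q
  rot[2] = qprqpr$qq
  rot[3] = prqpr$qqq
  rot[4] = rqpr$qqqp
  rot[5] = qpr$qqqpr
  rot[6] = pr$qqqprq
  rot[7] = r$qqqprqp
  rot[8] = $qqqprqpr
Sorted (with $ < everything):
  sorted[0] = $qqqprqpr
  sorted[1] = pr$qqqprq
  sorted[2] = prqpr$qqq
  sorted[3] = qpr$qqqpr
  sorted[4] = qprqpr$qq
  sorted[5] = qqprqpr$q
  sorted[6] = qqqprqpr$
  sorted[7] = r$qqqprqp
  sorted[8] = rqpr$qqqp
sorted[2] = prqpr$qqq

Answer: prqpr$qqq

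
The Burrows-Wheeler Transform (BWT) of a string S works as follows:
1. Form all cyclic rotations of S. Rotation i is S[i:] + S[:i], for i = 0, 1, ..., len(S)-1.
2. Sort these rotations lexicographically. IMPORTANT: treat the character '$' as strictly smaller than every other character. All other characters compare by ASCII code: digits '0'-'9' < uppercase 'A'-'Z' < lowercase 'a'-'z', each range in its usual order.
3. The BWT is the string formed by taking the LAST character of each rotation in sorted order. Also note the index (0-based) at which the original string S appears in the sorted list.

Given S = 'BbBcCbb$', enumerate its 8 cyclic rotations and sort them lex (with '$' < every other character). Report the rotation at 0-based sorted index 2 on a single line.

Answer: BcCbb$Bb

Derivation:
All 8 rotations (rotation i = S[i:]+S[:i]):
  rot[0] = BbBcCbb$
  rot[1] = bBcCbb$B
  rot[2] = BcCbb$Bb
  rot[3] = cCbb$BbB
  rot[4] = Cbb$BbBc
  rot[5] = bb$BbBcC
  rot[6] = b$BbBcCb
  rot[7] = $BbBcCbb
Sorted (with $ < everything):
  sorted[0] = $BbBcCbb
  sorted[1] = BbBcCbb$
  sorted[2] = BcCbb$Bb
  sorted[3] = Cbb$BbBc
  sorted[4] = b$BbBcCb
  sorted[5] = bBcCbb$B
  sorted[6] = bb$BbBcC
  sorted[7] = cCbb$BbB
sorted[2] = BcCbb$Bb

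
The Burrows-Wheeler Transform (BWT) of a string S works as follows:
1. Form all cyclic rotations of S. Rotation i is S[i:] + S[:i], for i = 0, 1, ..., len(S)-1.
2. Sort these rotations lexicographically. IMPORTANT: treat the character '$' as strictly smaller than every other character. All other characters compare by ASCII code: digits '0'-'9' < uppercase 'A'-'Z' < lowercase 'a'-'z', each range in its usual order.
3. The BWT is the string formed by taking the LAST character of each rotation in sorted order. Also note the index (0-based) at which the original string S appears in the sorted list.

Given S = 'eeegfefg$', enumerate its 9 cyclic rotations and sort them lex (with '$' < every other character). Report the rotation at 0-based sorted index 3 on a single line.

Answer: efg$eeegf

Derivation:
All 9 rotations (rotation i = S[i:]+S[:i]):
  rot[0] = eeegfefg$
  rot[1] = eegfefg$e
  rot[2] = egfefg$ee
  rot[3] = gfefg$eee
  rot[4] = fefg$eeeg
  rot[5] = efg$eeegf
  rot[6] = fg$eeegfe
  rot[7] = g$eeegfef
  rot[8] = $eeegfefg
Sorted (with $ < everything):
  sorted[0] = $eeegfefg
  sorted[1] = eeegfefg$
  sorted[2] = eegfefg$e
  sorted[3] = efg$eeegf
  sorted[4] = egfefg$ee
  sorted[5] = fefg$eeeg
  sorted[6] = fg$eeegfe
  sorted[7] = g$eeegfef
  sorted[8] = gfefg$eee
sorted[3] = efg$eeegf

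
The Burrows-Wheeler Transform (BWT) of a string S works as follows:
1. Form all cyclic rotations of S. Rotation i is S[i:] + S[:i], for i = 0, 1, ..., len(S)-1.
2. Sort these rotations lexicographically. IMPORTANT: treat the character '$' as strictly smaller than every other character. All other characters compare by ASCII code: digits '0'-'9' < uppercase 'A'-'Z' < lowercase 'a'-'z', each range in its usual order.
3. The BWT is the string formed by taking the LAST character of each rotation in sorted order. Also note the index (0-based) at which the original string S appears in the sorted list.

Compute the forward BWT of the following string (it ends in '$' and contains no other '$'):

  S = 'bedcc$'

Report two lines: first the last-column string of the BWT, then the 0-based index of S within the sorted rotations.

Answer: c$cdeb
1

Derivation:
All 6 rotations (rotation i = S[i:]+S[:i]):
  rot[0] = bedcc$
  rot[1] = edcc$b
  rot[2] = dcc$be
  rot[3] = cc$bed
  rot[4] = c$bedc
  rot[5] = $bedcc
Sorted (with $ < everything):
  sorted[0] = $bedcc  (last char: 'c')
  sorted[1] = bedcc$  (last char: '$')
  sorted[2] = c$bedc  (last char: 'c')
  sorted[3] = cc$bed  (last char: 'd')
  sorted[4] = dcc$be  (last char: 'e')
  sorted[5] = edcc$b  (last char: 'b')
Last column: c$cdeb
Original string S is at sorted index 1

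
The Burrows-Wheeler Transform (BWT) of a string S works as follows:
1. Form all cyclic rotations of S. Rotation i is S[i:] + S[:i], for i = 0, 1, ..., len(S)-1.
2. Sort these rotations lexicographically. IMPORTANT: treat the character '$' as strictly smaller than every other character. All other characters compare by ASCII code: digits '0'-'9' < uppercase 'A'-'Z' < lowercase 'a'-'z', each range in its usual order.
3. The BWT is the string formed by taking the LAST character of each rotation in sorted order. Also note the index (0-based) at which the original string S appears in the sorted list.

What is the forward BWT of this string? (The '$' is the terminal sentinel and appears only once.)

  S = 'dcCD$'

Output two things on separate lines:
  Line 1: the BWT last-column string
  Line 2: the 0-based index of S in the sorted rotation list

All 5 rotations (rotation i = S[i:]+S[:i]):
  rot[0] = dcCD$
  rot[1] = cCD$d
  rot[2] = CD$dc
  rot[3] = D$dcC
  rot[4] = $dcCD
Sorted (with $ < everything):
  sorted[0] = $dcCD  (last char: 'D')
  sorted[1] = CD$dc  (last char: 'c')
  sorted[2] = D$dcC  (last char: 'C')
  sorted[3] = cCD$d  (last char: 'd')
  sorted[4] = dcCD$  (last char: '$')
Last column: DcCd$
Original string S is at sorted index 4

Answer: DcCd$
4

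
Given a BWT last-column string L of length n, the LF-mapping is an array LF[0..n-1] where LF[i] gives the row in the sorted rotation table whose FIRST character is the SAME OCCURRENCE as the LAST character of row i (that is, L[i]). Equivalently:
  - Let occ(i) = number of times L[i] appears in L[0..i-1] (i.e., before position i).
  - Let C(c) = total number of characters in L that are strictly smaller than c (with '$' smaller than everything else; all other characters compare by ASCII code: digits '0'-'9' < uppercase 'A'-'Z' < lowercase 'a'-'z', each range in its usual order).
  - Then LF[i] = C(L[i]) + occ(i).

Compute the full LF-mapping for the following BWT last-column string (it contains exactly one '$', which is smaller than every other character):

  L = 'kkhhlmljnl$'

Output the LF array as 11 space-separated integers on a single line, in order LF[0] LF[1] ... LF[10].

Answer: 4 5 1 2 6 9 7 3 10 8 0

Derivation:
Char counts: '$':1, 'h':2, 'j':1, 'k':2, 'l':3, 'm':1, 'n':1
C (first-col start): C('$')=0, C('h')=1, C('j')=3, C('k')=4, C('l')=6, C('m')=9, C('n')=10
L[0]='k': occ=0, LF[0]=C('k')+0=4+0=4
L[1]='k': occ=1, LF[1]=C('k')+1=4+1=5
L[2]='h': occ=0, LF[2]=C('h')+0=1+0=1
L[3]='h': occ=1, LF[3]=C('h')+1=1+1=2
L[4]='l': occ=0, LF[4]=C('l')+0=6+0=6
L[5]='m': occ=0, LF[5]=C('m')+0=9+0=9
L[6]='l': occ=1, LF[6]=C('l')+1=6+1=7
L[7]='j': occ=0, LF[7]=C('j')+0=3+0=3
L[8]='n': occ=0, LF[8]=C('n')+0=10+0=10
L[9]='l': occ=2, LF[9]=C('l')+2=6+2=8
L[10]='$': occ=0, LF[10]=C('$')+0=0+0=0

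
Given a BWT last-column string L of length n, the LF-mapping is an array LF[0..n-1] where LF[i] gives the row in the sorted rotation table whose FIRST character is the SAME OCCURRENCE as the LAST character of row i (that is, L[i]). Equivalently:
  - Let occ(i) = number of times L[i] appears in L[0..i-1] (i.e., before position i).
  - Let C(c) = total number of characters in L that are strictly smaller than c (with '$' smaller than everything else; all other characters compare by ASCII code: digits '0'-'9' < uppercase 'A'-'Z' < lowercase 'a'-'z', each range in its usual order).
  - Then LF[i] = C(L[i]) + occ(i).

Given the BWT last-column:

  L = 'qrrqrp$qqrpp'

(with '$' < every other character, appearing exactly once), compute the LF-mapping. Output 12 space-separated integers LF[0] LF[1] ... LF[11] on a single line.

Char counts: '$':1, 'p':3, 'q':4, 'r':4
C (first-col start): C('$')=0, C('p')=1, C('q')=4, C('r')=8
L[0]='q': occ=0, LF[0]=C('q')+0=4+0=4
L[1]='r': occ=0, LF[1]=C('r')+0=8+0=8
L[2]='r': occ=1, LF[2]=C('r')+1=8+1=9
L[3]='q': occ=1, LF[3]=C('q')+1=4+1=5
L[4]='r': occ=2, LF[4]=C('r')+2=8+2=10
L[5]='p': occ=0, LF[5]=C('p')+0=1+0=1
L[6]='$': occ=0, LF[6]=C('$')+0=0+0=0
L[7]='q': occ=2, LF[7]=C('q')+2=4+2=6
L[8]='q': occ=3, LF[8]=C('q')+3=4+3=7
L[9]='r': occ=3, LF[9]=C('r')+3=8+3=11
L[10]='p': occ=1, LF[10]=C('p')+1=1+1=2
L[11]='p': occ=2, LF[11]=C('p')+2=1+2=3

Answer: 4 8 9 5 10 1 0 6 7 11 2 3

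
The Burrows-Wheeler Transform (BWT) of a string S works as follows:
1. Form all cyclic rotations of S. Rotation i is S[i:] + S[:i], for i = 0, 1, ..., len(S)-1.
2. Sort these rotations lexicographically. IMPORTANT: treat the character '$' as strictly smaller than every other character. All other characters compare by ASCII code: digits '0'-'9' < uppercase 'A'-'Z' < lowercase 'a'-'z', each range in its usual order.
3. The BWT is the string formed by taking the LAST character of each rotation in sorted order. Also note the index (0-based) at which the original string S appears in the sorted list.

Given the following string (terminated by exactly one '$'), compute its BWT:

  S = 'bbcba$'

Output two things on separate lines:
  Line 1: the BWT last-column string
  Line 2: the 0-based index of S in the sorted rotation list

Answer: abc$bb
3

Derivation:
All 6 rotations (rotation i = S[i:]+S[:i]):
  rot[0] = bbcba$
  rot[1] = bcba$b
  rot[2] = cba$bb
  rot[3] = ba$bbc
  rot[4] = a$bbcb
  rot[5] = $bbcba
Sorted (with $ < everything):
  sorted[0] = $bbcba  (last char: 'a')
  sorted[1] = a$bbcb  (last char: 'b')
  sorted[2] = ba$bbc  (last char: 'c')
  sorted[3] = bbcba$  (last char: '$')
  sorted[4] = bcba$b  (last char: 'b')
  sorted[5] = cba$bb  (last char: 'b')
Last column: abc$bb
Original string S is at sorted index 3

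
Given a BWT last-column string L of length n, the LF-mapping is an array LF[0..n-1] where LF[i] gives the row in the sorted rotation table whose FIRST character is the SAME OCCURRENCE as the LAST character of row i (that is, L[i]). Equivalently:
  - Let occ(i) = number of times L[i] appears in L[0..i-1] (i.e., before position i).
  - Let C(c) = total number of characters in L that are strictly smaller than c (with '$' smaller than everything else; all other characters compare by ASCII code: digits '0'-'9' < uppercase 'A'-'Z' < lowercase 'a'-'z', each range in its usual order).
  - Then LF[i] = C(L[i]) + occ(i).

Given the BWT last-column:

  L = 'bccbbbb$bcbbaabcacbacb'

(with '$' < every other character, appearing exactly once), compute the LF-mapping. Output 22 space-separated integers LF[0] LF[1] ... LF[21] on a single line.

Answer: 5 16 17 6 7 8 9 0 10 18 11 12 1 2 13 19 3 20 14 4 21 15

Derivation:
Char counts: '$':1, 'a':4, 'b':11, 'c':6
C (first-col start): C('$')=0, C('a')=1, C('b')=5, C('c')=16
L[0]='b': occ=0, LF[0]=C('b')+0=5+0=5
L[1]='c': occ=0, LF[1]=C('c')+0=16+0=16
L[2]='c': occ=1, LF[2]=C('c')+1=16+1=17
L[3]='b': occ=1, LF[3]=C('b')+1=5+1=6
L[4]='b': occ=2, LF[4]=C('b')+2=5+2=7
L[5]='b': occ=3, LF[5]=C('b')+3=5+3=8
L[6]='b': occ=4, LF[6]=C('b')+4=5+4=9
L[7]='$': occ=0, LF[7]=C('$')+0=0+0=0
L[8]='b': occ=5, LF[8]=C('b')+5=5+5=10
L[9]='c': occ=2, LF[9]=C('c')+2=16+2=18
L[10]='b': occ=6, LF[10]=C('b')+6=5+6=11
L[11]='b': occ=7, LF[11]=C('b')+7=5+7=12
L[12]='a': occ=0, LF[12]=C('a')+0=1+0=1
L[13]='a': occ=1, LF[13]=C('a')+1=1+1=2
L[14]='b': occ=8, LF[14]=C('b')+8=5+8=13
L[15]='c': occ=3, LF[15]=C('c')+3=16+3=19
L[16]='a': occ=2, LF[16]=C('a')+2=1+2=3
L[17]='c': occ=4, LF[17]=C('c')+4=16+4=20
L[18]='b': occ=9, LF[18]=C('b')+9=5+9=14
L[19]='a': occ=3, LF[19]=C('a')+3=1+3=4
L[20]='c': occ=5, LF[20]=C('c')+5=16+5=21
L[21]='b': occ=10, LF[21]=C('b')+10=5+10=15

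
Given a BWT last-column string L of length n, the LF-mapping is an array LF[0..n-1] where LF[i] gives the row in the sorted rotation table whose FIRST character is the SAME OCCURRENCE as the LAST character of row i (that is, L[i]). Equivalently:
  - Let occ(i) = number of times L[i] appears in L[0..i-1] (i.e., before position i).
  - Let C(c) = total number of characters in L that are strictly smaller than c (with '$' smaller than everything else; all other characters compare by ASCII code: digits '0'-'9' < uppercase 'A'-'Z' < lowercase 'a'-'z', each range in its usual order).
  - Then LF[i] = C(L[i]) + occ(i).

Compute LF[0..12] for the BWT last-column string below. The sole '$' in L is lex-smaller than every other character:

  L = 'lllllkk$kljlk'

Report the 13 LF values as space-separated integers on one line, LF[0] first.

Char counts: '$':1, 'j':1, 'k':4, 'l':7
C (first-col start): C('$')=0, C('j')=1, C('k')=2, C('l')=6
L[0]='l': occ=0, LF[0]=C('l')+0=6+0=6
L[1]='l': occ=1, LF[1]=C('l')+1=6+1=7
L[2]='l': occ=2, LF[2]=C('l')+2=6+2=8
L[3]='l': occ=3, LF[3]=C('l')+3=6+3=9
L[4]='l': occ=4, LF[4]=C('l')+4=6+4=10
L[5]='k': occ=0, LF[5]=C('k')+0=2+0=2
L[6]='k': occ=1, LF[6]=C('k')+1=2+1=3
L[7]='$': occ=0, LF[7]=C('$')+0=0+0=0
L[8]='k': occ=2, LF[8]=C('k')+2=2+2=4
L[9]='l': occ=5, LF[9]=C('l')+5=6+5=11
L[10]='j': occ=0, LF[10]=C('j')+0=1+0=1
L[11]='l': occ=6, LF[11]=C('l')+6=6+6=12
L[12]='k': occ=3, LF[12]=C('k')+3=2+3=5

Answer: 6 7 8 9 10 2 3 0 4 11 1 12 5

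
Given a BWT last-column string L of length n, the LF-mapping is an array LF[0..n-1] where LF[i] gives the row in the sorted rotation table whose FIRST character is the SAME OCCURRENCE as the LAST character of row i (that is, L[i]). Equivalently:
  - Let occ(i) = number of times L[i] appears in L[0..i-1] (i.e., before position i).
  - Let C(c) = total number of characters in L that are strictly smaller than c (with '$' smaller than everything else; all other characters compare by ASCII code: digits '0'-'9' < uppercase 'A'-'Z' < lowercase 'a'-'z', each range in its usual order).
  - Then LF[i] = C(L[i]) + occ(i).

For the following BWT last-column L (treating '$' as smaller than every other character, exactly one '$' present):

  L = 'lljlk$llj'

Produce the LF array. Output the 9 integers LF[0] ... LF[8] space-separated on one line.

Char counts: '$':1, 'j':2, 'k':1, 'l':5
C (first-col start): C('$')=0, C('j')=1, C('k')=3, C('l')=4
L[0]='l': occ=0, LF[0]=C('l')+0=4+0=4
L[1]='l': occ=1, LF[1]=C('l')+1=4+1=5
L[2]='j': occ=0, LF[2]=C('j')+0=1+0=1
L[3]='l': occ=2, LF[3]=C('l')+2=4+2=6
L[4]='k': occ=0, LF[4]=C('k')+0=3+0=3
L[5]='$': occ=0, LF[5]=C('$')+0=0+0=0
L[6]='l': occ=3, LF[6]=C('l')+3=4+3=7
L[7]='l': occ=4, LF[7]=C('l')+4=4+4=8
L[8]='j': occ=1, LF[8]=C('j')+1=1+1=2

Answer: 4 5 1 6 3 0 7 8 2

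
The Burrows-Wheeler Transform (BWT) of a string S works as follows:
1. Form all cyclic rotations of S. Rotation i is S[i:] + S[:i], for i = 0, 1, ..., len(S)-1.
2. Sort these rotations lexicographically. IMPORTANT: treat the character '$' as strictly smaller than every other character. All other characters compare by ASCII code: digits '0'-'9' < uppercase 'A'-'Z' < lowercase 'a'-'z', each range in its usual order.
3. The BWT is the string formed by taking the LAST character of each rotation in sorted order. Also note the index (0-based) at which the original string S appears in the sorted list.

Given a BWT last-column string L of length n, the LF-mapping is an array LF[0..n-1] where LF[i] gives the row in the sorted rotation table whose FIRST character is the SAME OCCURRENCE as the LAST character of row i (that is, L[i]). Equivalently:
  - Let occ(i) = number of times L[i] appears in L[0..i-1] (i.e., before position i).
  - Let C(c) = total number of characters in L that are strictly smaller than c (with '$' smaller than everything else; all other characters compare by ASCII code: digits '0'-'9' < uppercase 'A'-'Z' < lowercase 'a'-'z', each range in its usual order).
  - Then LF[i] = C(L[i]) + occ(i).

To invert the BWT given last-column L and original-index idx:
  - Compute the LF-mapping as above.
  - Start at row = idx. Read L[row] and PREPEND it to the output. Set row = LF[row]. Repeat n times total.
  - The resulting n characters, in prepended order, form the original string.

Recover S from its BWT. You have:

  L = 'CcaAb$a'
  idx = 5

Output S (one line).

LF mapping: 2 6 3 1 5 0 4
Walk LF starting at row 5, prepending L[row]:
  step 1: row=5, L[5]='$', prepend. Next row=LF[5]=0
  step 2: row=0, L[0]='C', prepend. Next row=LF[0]=2
  step 3: row=2, L[2]='a', prepend. Next row=LF[2]=3
  step 4: row=3, L[3]='A', prepend. Next row=LF[3]=1
  step 5: row=1, L[1]='c', prepend. Next row=LF[1]=6
  step 6: row=6, L[6]='a', prepend. Next row=LF[6]=4
  step 7: row=4, L[4]='b', prepend. Next row=LF[4]=5
Reversed output: bacAaC$

Answer: bacAaC$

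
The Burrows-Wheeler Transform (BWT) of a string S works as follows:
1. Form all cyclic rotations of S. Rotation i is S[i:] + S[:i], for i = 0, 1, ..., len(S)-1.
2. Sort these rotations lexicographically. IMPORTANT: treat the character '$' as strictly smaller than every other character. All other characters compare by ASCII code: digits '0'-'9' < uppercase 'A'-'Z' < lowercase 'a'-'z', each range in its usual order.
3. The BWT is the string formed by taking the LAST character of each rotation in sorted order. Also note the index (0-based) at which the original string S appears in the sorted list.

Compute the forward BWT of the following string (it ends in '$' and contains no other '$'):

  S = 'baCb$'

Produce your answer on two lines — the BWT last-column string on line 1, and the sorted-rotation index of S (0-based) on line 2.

Answer: babC$
4

Derivation:
All 5 rotations (rotation i = S[i:]+S[:i]):
  rot[0] = baCb$
  rot[1] = aCb$b
  rot[2] = Cb$ba
  rot[3] = b$baC
  rot[4] = $baCb
Sorted (with $ < everything):
  sorted[0] = $baCb  (last char: 'b')
  sorted[1] = Cb$ba  (last char: 'a')
  sorted[2] = aCb$b  (last char: 'b')
  sorted[3] = b$baC  (last char: 'C')
  sorted[4] = baCb$  (last char: '$')
Last column: babC$
Original string S is at sorted index 4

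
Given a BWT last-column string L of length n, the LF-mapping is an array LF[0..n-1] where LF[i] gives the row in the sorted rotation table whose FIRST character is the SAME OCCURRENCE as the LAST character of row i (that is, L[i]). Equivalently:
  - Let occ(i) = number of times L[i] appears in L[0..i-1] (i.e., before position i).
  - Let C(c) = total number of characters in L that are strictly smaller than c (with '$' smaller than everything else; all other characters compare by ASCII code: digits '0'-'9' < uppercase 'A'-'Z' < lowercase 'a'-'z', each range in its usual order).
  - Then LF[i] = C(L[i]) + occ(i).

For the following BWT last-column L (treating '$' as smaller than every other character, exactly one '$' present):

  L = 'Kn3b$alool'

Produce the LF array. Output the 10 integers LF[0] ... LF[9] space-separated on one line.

Char counts: '$':1, '3':1, 'K':1, 'a':1, 'b':1, 'l':2, 'n':1, 'o':2
C (first-col start): C('$')=0, C('3')=1, C('K')=2, C('a')=3, C('b')=4, C('l')=5, C('n')=7, C('o')=8
L[0]='K': occ=0, LF[0]=C('K')+0=2+0=2
L[1]='n': occ=0, LF[1]=C('n')+0=7+0=7
L[2]='3': occ=0, LF[2]=C('3')+0=1+0=1
L[3]='b': occ=0, LF[3]=C('b')+0=4+0=4
L[4]='$': occ=0, LF[4]=C('$')+0=0+0=0
L[5]='a': occ=0, LF[5]=C('a')+0=3+0=3
L[6]='l': occ=0, LF[6]=C('l')+0=5+0=5
L[7]='o': occ=0, LF[7]=C('o')+0=8+0=8
L[8]='o': occ=1, LF[8]=C('o')+1=8+1=9
L[9]='l': occ=1, LF[9]=C('l')+1=5+1=6

Answer: 2 7 1 4 0 3 5 8 9 6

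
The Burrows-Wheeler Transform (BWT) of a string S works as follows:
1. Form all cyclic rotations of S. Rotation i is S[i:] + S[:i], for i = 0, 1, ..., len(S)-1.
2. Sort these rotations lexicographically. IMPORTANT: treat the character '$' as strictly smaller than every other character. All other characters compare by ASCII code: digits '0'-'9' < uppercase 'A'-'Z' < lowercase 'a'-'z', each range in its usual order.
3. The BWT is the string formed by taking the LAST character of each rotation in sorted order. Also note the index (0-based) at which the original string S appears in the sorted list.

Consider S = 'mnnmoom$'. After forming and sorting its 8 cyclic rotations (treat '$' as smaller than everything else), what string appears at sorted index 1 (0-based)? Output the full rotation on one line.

Answer: m$mnnmoo

Derivation:
All 8 rotations (rotation i = S[i:]+S[:i]):
  rot[0] = mnnmoom$
  rot[1] = nnmoom$m
  rot[2] = nmoom$mn
  rot[3] = moom$mnn
  rot[4] = oom$mnnm
  rot[5] = om$mnnmo
  rot[6] = m$mnnmoo
  rot[7] = $mnnmoom
Sorted (with $ < everything):
  sorted[0] = $mnnmoom
  sorted[1] = m$mnnmoo
  sorted[2] = mnnmoom$
  sorted[3] = moom$mnn
  sorted[4] = nmoom$mn
  sorted[5] = nnmoom$m
  sorted[6] = om$mnnmo
  sorted[7] = oom$mnnm
sorted[1] = m$mnnmoo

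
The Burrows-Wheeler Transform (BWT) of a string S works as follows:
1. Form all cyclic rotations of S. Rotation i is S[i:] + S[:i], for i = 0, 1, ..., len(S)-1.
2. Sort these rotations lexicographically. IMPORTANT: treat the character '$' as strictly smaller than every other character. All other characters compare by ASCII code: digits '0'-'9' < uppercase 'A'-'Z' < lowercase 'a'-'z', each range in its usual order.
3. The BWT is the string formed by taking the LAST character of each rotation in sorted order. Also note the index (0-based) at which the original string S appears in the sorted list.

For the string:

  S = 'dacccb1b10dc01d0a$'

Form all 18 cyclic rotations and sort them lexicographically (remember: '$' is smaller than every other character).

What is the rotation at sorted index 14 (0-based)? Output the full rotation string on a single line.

All 18 rotations (rotation i = S[i:]+S[:i]):
  rot[0] = dacccb1b10dc01d0a$
  rot[1] = acccb1b10dc01d0a$d
  rot[2] = cccb1b10dc01d0a$da
  rot[3] = ccb1b10dc01d0a$dac
  rot[4] = cb1b10dc01d0a$dacc
  rot[5] = b1b10dc01d0a$daccc
  rot[6] = 1b10dc01d0a$dacccb
  rot[7] = b10dc01d0a$dacccb1
  rot[8] = 10dc01d0a$dacccb1b
  rot[9] = 0dc01d0a$dacccb1b1
  rot[10] = dc01d0a$dacccb1b10
  rot[11] = c01d0a$dacccb1b10d
  rot[12] = 01d0a$dacccb1b10dc
  rot[13] = 1d0a$dacccb1b10dc0
  rot[14] = d0a$dacccb1b10dc01
  rot[15] = 0a$dacccb1b10dc01d
  rot[16] = a$dacccb1b10dc01d0
  rot[17] = $dacccb1b10dc01d0a
Sorted (with $ < everything):
  sorted[0] = $dacccb1b10dc01d0a
  sorted[1] = 01d0a$dacccb1b10dc
  sorted[2] = 0a$dacccb1b10dc01d
  sorted[3] = 0dc01d0a$dacccb1b1
  sorted[4] = 10dc01d0a$dacccb1b
  sorted[5] = 1b10dc01d0a$dacccb
  sorted[6] = 1d0a$dacccb1b10dc0
  sorted[7] = a$dacccb1b10dc01d0
  sorted[8] = acccb1b10dc01d0a$d
  sorted[9] = b10dc01d0a$dacccb1
  sorted[10] = b1b10dc01d0a$daccc
  sorted[11] = c01d0a$dacccb1b10d
  sorted[12] = cb1b10dc01d0a$dacc
  sorted[13] = ccb1b10dc01d0a$dac
  sorted[14] = cccb1b10dc01d0a$da
  sorted[15] = d0a$dacccb1b10dc01
  sorted[16] = dacccb1b10dc01d0a$
  sorted[17] = dc01d0a$dacccb1b10
sorted[14] = cccb1b10dc01d0a$da

Answer: cccb1b10dc01d0a$da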